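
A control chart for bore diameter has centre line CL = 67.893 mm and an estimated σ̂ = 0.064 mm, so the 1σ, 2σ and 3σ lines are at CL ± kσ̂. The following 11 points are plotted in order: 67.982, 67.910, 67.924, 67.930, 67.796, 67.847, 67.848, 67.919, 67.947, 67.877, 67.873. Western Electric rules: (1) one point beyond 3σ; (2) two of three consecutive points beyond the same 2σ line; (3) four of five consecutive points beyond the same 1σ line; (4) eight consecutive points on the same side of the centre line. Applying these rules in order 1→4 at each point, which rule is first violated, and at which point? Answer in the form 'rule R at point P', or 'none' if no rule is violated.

Zone of each point (C = within 1σ̂, B = 1σ̂–2σ̂, A = 2σ̂–3σ̂, * = beyond 3σ̂; sign = side of CL): 1:+B, 2:+C, 3:+C, 4:+C, 5:-B, 6:-C, 7:-C, 8:+C, 9:+C, 10:-C, 11:-C
No rule fires across all 11 points.

none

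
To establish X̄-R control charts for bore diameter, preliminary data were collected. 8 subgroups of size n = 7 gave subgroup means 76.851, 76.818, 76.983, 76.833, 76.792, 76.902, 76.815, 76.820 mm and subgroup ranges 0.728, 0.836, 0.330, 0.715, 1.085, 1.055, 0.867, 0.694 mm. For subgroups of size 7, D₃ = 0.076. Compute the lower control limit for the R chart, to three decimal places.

0.060

R̄ = (0.728 + 0.836 + 0.330 + 0.715 + 1.085 + 1.055 + 0.867 + 0.694) / 8 = 6.3100 / 8 = 0.7887
LCL_R = D₃·R̄ = 0.076 × 0.7887 = 0.0599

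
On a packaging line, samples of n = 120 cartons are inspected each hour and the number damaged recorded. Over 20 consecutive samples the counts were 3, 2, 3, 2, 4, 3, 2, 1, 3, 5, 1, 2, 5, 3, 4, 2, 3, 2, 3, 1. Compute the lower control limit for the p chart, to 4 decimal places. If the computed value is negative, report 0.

0.0000

p̄ = Σdᵢ / (k·n) = 54 / (20 × 120) = 0.02250
LCL = p̄ − 3·√(p̄(1−p̄)/n) = 0.02250 − 3 × 0.01354 = -0.01811 → 0 (negative, so LCL = 0)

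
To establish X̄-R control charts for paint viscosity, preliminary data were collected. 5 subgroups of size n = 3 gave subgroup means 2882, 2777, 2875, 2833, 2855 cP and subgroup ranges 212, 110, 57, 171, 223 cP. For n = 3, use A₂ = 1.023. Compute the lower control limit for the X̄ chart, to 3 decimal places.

X̄̄ = (2882 + 2777 + 2875 + 2833 + 2855) / 5 = 14222.0000 / 5 = 2844.4000
R̄ = (212 + 110 + 57 + 171 + 223) / 5 = 773.0000 / 5 = 154.6000
LCL = X̄̄ − A₂·R̄ = 2844.4000 − 1.023 × 154.6000 = 2686.2442

2686.244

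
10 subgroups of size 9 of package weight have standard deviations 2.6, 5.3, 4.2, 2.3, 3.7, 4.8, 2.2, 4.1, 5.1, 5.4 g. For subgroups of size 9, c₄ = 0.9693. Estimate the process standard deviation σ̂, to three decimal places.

4.096

s̄ = (2.6 + 5.3 + 4.2 + 2.3 + 3.7 + 4.8 + 2.2 + 4.1 + 5.1 + 5.4) / 10 = 3.9700
σ̂ = s̄ / c₄ = 3.9700 / 0.9693 = 4.0957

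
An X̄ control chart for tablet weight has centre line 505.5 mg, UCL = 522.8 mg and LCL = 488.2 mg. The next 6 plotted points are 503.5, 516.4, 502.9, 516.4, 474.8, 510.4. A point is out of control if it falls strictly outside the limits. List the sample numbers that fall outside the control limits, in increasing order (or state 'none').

Compare each point to [488.2, 522.8]: sample 5 = 474.8 < LCL.

5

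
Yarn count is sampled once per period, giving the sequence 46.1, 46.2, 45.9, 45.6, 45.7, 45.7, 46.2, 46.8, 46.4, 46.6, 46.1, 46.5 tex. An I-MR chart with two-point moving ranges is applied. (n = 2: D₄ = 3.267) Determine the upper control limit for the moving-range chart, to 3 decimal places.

1.010

Moving ranges: 0.1, 0.3, 0.3, 0.1, 0.0, 0.5, 0.6, 0.4, 0.2, 0.5, 0.4; M̄R̄ = 3.4000 / 11 = 0.3091
UCL_MR = D₄·M̄R̄ = 3.267 × 0.3091 = 1.0098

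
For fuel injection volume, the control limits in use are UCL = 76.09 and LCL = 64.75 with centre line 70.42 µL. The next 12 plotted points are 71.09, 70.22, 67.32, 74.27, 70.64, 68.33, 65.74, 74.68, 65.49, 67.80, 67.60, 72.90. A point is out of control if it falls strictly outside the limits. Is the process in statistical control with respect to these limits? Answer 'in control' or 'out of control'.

in control

All 12 points lie within [64.75, 76.09].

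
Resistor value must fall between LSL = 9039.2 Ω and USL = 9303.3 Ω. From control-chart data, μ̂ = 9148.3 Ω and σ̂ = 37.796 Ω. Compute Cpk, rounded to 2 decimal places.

Cpu = (USL − μ̂) / (3σ̂) = (9303.3 − 9148.3) / (3 × 37.796) = 1.3670; Cpl = (μ̂ − LSL) / (3σ̂) = (9148.3 − 9039.2) / (3 × 37.796) = 0.9622; Cpk = min(Cpu, Cpl) = 0.9622

0.96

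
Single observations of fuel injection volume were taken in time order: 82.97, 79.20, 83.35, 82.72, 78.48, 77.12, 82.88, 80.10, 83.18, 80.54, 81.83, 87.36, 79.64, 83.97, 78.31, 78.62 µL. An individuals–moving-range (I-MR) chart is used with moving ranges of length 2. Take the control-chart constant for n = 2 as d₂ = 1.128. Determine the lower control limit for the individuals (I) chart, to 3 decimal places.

71.825

X̄ = (82.97 + 79.20 + 83.35 + 82.72 + 78.48 + 77.12 + 82.88 + 80.10 + 83.18 + 80.54 + 81.83 + 87.36 + 79.64 + 83.97 + 78.31 + 78.62) / 16 = 81.2669
Moving ranges: 3.77, 4.15, 0.63, 4.24, 1.36, 5.76, 2.78, 3.08, 2.64, 1.29, 5.53, 7.72, 4.33, 5.66, 0.31; M̄R̄ = 53.2500 / 15 = 3.5500
LCL = X̄ − 3·M̄R̄/d₂ = 81.2669 − 3 × 3.5500 / 1.128 = 71.8254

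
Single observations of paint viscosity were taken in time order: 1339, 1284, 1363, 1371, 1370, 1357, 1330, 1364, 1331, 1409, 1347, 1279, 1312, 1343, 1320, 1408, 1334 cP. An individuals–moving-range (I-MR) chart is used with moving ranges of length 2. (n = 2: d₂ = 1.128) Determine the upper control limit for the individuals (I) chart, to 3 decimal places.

X̄ = (1339 + 1284 + 1363 + 1371 + 1370 + 1357 + 1330 + 1364 + 1331 + 1409 + 1347 + 1279 + 1312 + 1343 + 1320 + 1408 + 1334) / 17 = 1344.7647
Moving ranges: 55, 79, 8, 1, 13, 27, 34, 33, 78, 62, 68, 33, 31, 23, 88, 74; M̄R̄ = 707.0000 / 16 = 44.1875
UCL = X̄ + 3·M̄R̄/d₂ = 1344.7647 + 3 × 44.1875 / 1.128 = 1462.2847

1462.285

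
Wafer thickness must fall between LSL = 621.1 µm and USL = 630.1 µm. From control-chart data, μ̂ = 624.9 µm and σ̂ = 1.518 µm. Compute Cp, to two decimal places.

Cp = (USL − LSL) / (6σ̂) = (630.1 − 621.1) / (6 × 1.518) = 9.0000 / 9.1080 = 0.9881

0.99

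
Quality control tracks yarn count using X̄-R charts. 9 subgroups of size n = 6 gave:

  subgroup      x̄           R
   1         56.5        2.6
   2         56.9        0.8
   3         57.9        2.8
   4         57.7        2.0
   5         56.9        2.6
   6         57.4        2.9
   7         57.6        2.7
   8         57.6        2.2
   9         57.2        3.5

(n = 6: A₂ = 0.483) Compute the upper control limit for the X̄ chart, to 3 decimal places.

58.486

X̄̄ = (56.5 + 56.9 + 57.9 + 57.7 + 56.9 + 57.4 + 57.6 + 57.6 + 57.2) / 9 = 515.7000 / 9 = 57.3000
R̄ = (2.6 + 0.8 + 2.8 + 2.0 + 2.6 + 2.9 + 2.7 + 2.2 + 3.5) / 9 = 22.1000 / 9 = 2.4556
UCL = X̄̄ + A₂·R̄ = 57.3000 + 0.483 × 2.4556 = 58.4860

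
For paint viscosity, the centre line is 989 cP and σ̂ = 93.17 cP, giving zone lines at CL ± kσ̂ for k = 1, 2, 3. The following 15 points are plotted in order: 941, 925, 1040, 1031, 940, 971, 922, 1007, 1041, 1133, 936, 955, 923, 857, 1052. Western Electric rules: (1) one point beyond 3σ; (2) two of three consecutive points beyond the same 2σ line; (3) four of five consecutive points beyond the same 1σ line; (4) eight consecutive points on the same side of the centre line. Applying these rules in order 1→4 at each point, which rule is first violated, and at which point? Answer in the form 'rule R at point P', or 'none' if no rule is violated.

Zone of each point (C = within 1σ̂, B = 1σ̂–2σ̂, A = 2σ̂–3σ̂, * = beyond 3σ̂; sign = side of CL): 1:-C, 2:-C, 3:+C, 4:+C, 5:-C, 6:-C, 7:-C, 8:+C, 9:+C, 10:+B, 11:-C, 12:-C, 13:-C, 14:-B, 15:+C
No rule fires across all 15 points.

none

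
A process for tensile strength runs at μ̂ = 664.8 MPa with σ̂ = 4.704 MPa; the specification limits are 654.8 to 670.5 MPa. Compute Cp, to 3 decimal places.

0.556

Cp = (USL − LSL) / (6σ̂) = (670.5 − 654.8) / (6 × 4.704) = 15.7000 / 28.2240 = 0.5563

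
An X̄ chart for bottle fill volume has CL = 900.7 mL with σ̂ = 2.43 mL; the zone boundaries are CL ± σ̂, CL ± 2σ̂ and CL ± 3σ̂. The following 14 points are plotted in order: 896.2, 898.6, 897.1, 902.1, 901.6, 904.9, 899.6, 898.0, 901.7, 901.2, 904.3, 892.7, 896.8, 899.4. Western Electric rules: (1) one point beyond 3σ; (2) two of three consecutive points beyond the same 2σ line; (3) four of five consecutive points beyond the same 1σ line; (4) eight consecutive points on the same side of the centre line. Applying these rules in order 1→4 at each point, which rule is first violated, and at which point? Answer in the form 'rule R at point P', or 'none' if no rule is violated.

Zone of each point (C = within 1σ̂, B = 1σ̂–2σ̂, A = 2σ̂–3σ̂, * = beyond 3σ̂; sign = side of CL): 1:-B, 2:-C, 3:-B, 4:+C, 5:+C, 6:+B, 7:-C, 8:-B, 9:+C, 10:+C, 11:+B, 12:-*, 13:-B, 14:-C
Rule 1 (one point beyond the 3σ limits) is satisfied at point 12.

rule 1 at point 12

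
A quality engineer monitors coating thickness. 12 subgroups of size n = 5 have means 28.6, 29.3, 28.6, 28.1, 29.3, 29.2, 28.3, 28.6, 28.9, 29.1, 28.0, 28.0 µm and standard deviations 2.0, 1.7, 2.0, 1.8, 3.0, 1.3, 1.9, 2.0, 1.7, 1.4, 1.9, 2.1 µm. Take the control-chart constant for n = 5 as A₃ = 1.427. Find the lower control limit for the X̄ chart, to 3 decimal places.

X̄̄ = (28.6 + 29.3 + 28.6 + 28.1 + 29.3 + 29.2 + 28.3 + 28.6 + 28.9 + 29.1 + 28.0 + 28.0) / 12 = 28.6667
s̄ = (2.0 + 1.7 + 2.0 + 1.8 + 3.0 + 1.3 + 1.9 + 2.0 + 1.7 + 1.4 + 1.9 + 2.1) / 12 = 1.9000
LCL = X̄̄ − A₃·s̄ = 28.6667 − 1.427 × 1.9000 = 25.9554

25.955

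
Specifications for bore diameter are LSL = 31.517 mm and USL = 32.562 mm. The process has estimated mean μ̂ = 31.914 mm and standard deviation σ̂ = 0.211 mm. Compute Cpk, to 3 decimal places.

0.627

Cpu = (USL − μ̂) / (3σ̂) = (32.562 − 31.914) / (3 × 0.211) = 1.0237; Cpl = (μ̂ − LSL) / (3σ̂) = (31.914 − 31.517) / (3 × 0.211) = 0.6272; Cpk = min(Cpu, Cpl) = 0.6272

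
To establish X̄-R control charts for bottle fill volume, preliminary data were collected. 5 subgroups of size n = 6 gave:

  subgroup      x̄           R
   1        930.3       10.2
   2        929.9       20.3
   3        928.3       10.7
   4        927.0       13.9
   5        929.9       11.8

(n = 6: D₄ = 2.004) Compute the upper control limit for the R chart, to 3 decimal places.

26.814

R̄ = (10.2 + 20.3 + 10.7 + 13.9 + 11.8) / 5 = 66.9000 / 5 = 13.3800
UCL_R = D₄·R̄ = 2.004 × 13.3800 = 26.8135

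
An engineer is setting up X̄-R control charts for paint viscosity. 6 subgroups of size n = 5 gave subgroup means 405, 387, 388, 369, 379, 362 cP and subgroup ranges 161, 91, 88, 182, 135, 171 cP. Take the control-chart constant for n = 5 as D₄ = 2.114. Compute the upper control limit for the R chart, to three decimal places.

291.732

R̄ = (161 + 91 + 88 + 182 + 135 + 171) / 6 = 828.0000 / 6 = 138.0000
UCL_R = D₄·R̄ = 2.114 × 138.0000 = 291.7320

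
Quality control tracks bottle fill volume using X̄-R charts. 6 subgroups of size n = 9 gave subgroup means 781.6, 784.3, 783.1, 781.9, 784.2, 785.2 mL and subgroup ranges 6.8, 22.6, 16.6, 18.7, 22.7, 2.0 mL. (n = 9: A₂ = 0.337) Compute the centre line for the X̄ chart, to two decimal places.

783.38

X̄̄ = (781.6 + 784.3 + 783.1 + 781.9 + 784.2 + 785.2) / 6 = 4700.3000 / 6 = 783.3833
CL = X̄̄ = 783.3833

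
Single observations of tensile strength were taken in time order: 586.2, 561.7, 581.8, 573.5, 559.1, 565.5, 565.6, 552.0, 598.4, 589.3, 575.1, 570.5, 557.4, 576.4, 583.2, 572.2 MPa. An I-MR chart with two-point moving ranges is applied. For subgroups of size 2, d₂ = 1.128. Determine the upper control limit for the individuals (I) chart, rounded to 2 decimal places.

X̄ = (586.2 + 561.7 + 581.8 + 573.5 + 559.1 + 565.5 + 565.6 + 552.0 + 598.4 + 589.3 + 575.1 + 570.5 + 557.4 + 576.4 + 583.2 + 572.2) / 16 = 572.9937
Moving ranges: 24.5, 20.1, 8.3, 14.4, 6.4, 0.1, 13.6, 46.4, 9.1, 14.2, 4.6, 13.1, 19.0, 6.8, 11.0; M̄R̄ = 211.6000 / 15 = 14.1067
UCL = X̄ + 3·M̄R̄/d₂ = 572.9937 + 3 × 14.1067 / 1.128 = 610.5115

610.51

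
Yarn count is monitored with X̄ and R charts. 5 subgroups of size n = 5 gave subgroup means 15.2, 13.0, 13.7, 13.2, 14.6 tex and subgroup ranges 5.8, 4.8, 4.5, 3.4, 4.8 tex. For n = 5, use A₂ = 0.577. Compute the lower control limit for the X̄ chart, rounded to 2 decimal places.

X̄̄ = (15.2 + 13.0 + 13.7 + 13.2 + 14.6) / 5 = 69.7000 / 5 = 13.9400
R̄ = (5.8 + 4.8 + 4.5 + 3.4 + 4.8) / 5 = 23.3000 / 5 = 4.6600
LCL = X̄̄ − A₂·R̄ = 13.9400 − 0.577 × 4.6600 = 11.2512

11.25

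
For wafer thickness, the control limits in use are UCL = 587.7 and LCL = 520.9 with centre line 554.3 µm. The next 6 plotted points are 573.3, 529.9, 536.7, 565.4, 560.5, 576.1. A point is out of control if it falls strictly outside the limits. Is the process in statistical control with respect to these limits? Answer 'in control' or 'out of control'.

in control

All 6 points lie within [520.9, 587.7].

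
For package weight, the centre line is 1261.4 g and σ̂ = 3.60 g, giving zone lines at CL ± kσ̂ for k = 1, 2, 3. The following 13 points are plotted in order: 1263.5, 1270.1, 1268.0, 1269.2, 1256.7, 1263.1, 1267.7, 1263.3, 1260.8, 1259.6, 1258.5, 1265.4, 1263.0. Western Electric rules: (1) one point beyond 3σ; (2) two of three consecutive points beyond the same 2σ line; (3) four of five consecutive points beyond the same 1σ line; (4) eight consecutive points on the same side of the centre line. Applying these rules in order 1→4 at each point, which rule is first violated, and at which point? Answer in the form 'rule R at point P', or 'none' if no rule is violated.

rule 2 at point 4

Zone of each point (C = within 1σ̂, B = 1σ̂–2σ̂, A = 2σ̂–3σ̂, * = beyond 3σ̂; sign = side of CL): 1:+C, 2:+A, 3:+B, 4:+A, 5:-B, 6:+C, 7:+B, 8:+C, 9:-C, 10:-C, 11:-C, 12:+B, 13:+C
Rule 2 (two of three consecutive points beyond the same 2σ limit) is satisfied at point 4.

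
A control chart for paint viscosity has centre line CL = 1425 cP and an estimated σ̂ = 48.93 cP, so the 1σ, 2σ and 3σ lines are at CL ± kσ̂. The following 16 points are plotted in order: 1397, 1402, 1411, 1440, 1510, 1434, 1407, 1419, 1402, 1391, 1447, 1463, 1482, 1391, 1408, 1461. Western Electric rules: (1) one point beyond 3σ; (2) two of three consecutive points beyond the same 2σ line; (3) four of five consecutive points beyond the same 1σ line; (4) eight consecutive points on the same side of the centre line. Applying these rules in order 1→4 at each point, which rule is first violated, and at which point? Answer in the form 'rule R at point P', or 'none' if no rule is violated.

none

Zone of each point (C = within 1σ̂, B = 1σ̂–2σ̂, A = 2σ̂–3σ̂, * = beyond 3σ̂; sign = side of CL): 1:-C, 2:-C, 3:-C, 4:+C, 5:+B, 6:+C, 7:-C, 8:-C, 9:-C, 10:-C, 11:+C, 12:+C, 13:+B, 14:-C, 15:-C, 16:+C
No rule fires across all 16 points.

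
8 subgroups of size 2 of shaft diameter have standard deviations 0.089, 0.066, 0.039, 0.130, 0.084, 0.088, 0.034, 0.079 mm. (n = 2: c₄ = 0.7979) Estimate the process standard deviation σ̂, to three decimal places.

0.095

s̄ = (0.089 + 0.066 + 0.039 + 0.130 + 0.084 + 0.088 + 0.034 + 0.079) / 8 = 0.0761
σ̂ = s̄ / c₄ = 0.0761 / 0.7979 = 0.0954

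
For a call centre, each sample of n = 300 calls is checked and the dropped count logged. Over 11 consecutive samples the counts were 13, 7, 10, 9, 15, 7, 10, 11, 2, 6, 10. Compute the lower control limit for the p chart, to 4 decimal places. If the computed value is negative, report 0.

0.0006

p̄ = Σdᵢ / (k·n) = 100 / (11 × 300) = 0.03030
LCL = p̄ − 3·√(p̄(1−p̄)/n) = 0.03030 − 3 × 0.00990 = 0.00061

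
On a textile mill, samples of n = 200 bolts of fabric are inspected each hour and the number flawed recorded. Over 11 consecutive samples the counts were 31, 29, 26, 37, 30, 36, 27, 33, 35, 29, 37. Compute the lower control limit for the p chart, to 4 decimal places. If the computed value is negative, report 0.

0.0815

p̄ = Σdᵢ / (k·n) = 350 / (11 × 200) = 0.15909
LCL = p̄ − 3·√(p̄(1−p̄)/n) = 0.15909 − 3 × 0.02586 = 0.08150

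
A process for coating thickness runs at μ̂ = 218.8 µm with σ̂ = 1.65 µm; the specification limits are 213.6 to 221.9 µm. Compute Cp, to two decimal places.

0.84

Cp = (USL − LSL) / (6σ̂) = (221.9 − 213.6) / (6 × 1.65) = 8.3000 / 9.9000 = 0.8384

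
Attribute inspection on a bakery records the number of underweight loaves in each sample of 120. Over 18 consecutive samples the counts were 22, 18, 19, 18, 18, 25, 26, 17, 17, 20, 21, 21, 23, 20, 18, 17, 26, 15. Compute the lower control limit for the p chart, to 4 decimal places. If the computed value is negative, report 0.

p̄ = Σdᵢ / (k·n) = 361 / (18 × 120) = 0.16713
LCL = p̄ − 3·√(p̄(1−p̄)/n) = 0.16713 − 3 × 0.03406 = 0.06495

0.0650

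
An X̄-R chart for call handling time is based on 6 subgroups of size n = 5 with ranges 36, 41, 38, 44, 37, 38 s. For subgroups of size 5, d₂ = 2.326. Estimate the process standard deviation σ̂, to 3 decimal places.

R̄ = (36 + 41 + 38 + 44 + 37 + 38) / 6 = 39.0000
σ̂ = R̄ / d₂ = 39.0000 / 2.326 = 16.7670

16.767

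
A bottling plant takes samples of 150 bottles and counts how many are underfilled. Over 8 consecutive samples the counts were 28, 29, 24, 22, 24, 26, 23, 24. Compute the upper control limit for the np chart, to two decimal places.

p̄ = Σdᵢ / (k·n) = 200 / (8 × 150) = 0.16667
UCL = np̄ + 3·√(np̄(1−p̄)) = 25.0000 + 3 × √(25.0000×0.83333) = 25.0000 + 3 × 4.5644 = 38.6931

38.69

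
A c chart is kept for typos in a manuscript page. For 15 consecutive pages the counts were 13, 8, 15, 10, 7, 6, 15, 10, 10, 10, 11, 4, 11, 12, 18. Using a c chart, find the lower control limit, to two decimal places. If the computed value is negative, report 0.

0.87

c̄ = (13 + 8 + 15 + 10 + 7 + 6 + 15 + 10 + 10 + 10 + 11 + 4 + 11 + 12 + 18) / 15 = 160 / 15 = 10.6667
LCL = c̄ − 3√c̄ = 10.6667 − 3 × 3.2660 = 0.8687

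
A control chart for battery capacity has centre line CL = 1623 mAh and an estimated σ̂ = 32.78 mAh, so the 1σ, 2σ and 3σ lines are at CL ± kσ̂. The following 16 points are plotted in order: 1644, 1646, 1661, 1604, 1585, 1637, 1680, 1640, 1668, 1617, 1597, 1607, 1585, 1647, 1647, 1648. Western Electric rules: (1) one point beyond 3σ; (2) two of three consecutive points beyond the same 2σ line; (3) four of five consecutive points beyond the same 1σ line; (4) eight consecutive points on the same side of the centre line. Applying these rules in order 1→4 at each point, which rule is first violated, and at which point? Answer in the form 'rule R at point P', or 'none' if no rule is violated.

Zone of each point (C = within 1σ̂, B = 1σ̂–2σ̂, A = 2σ̂–3σ̂, * = beyond 3σ̂; sign = side of CL): 1:+C, 2:+C, 3:+B, 4:-C, 5:-B, 6:+C, 7:+B, 8:+C, 9:+B, 10:-C, 11:-C, 12:-C, 13:-B, 14:+C, 15:+C, 16:+C
No rule fires across all 16 points.

none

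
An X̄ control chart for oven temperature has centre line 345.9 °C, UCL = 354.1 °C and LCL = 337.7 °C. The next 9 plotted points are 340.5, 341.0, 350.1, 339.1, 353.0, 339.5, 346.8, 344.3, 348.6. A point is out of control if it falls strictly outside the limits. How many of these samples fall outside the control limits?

All 9 points lie within [337.7, 354.1].

0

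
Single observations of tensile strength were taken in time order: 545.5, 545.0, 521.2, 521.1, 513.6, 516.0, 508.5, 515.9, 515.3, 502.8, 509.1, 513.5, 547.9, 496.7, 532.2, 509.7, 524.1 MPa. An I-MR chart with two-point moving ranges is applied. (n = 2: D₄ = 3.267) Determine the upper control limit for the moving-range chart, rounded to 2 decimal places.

Moving ranges: 0.5, 23.8, 0.1, 7.5, 2.4, 7.5, 7.4, 0.6, 12.5, 6.3, 4.4, 34.4, 51.2, 35.5, 22.5, 14.4; M̄R̄ = 231.0000 / 16 = 14.4375
UCL_MR = D₄·M̄R̄ = 3.267 × 14.4375 = 47.1673

47.17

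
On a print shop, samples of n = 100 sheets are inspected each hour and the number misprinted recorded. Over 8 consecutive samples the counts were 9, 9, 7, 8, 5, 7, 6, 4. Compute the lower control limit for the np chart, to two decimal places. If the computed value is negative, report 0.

0.00

p̄ = Σdᵢ / (k·n) = 55 / (8 × 100) = 0.06875
LCL = np̄ − 3·√(np̄(1−p̄)) = 6.8750 − 3 × 2.5303 = -0.7159 → 0 (negative, so LCL = 0)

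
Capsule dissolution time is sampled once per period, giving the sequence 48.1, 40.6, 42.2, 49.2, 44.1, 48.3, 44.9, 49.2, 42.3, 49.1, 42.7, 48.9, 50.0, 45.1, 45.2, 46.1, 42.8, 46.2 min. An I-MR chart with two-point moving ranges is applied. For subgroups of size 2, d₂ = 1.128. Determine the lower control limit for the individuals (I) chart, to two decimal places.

X̄ = (48.1 + 40.6 + 42.2 + 49.2 + 44.1 + 48.3 + 44.9 + 49.2 + 42.3 + 49.1 + 42.7 + 48.9 + 50.0 + 45.1 + 45.2 + 46.1 + 42.8 + 46.2) / 18 = 45.8333
Moving ranges: 7.5, 1.6, 7.0, 5.1, 4.2, 3.4, 4.3, 6.9, 6.8, 6.4, 6.2, 1.1, 4.9, 0.1, 0.9, 3.3, 3.4; M̄R̄ = 73.1000 / 17 = 4.3000
LCL = X̄ − 3·M̄R̄/d₂ = 45.8333 − 3 × 4.3000 / 1.128 = 34.3972

34.40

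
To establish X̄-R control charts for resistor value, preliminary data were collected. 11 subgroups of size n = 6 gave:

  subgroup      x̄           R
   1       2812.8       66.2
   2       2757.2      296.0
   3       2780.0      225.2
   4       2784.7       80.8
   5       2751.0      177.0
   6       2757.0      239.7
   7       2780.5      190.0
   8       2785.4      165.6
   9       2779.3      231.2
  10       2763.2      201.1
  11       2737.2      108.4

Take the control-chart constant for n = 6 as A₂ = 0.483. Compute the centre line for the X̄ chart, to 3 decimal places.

X̄̄ = (2812.8 + 2757.2 + 2780.0 + 2784.7 + 2751.0 + 2757.0 + 2780.5 + 2785.4 + 2779.3 + 2763.2 + 2737.2) / 11 = 30488.3000 / 11 = 2771.6636
CL = X̄̄ = 2771.6636

2771.664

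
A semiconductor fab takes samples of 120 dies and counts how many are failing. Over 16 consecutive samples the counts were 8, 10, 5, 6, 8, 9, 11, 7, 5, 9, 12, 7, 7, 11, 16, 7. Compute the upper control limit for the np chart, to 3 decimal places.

17.113

p̄ = Σdᵢ / (k·n) = 138 / (16 × 120) = 0.07187
UCL = np̄ + 3·√(np̄(1−p̄)) = 8.6250 + 3 × √(8.6250×0.92812) = 8.6250 + 3 × 2.8293 = 17.1130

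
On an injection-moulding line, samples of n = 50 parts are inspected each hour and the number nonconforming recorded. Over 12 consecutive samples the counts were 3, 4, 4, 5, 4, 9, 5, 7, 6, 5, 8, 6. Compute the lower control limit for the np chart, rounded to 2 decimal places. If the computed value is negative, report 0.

p̄ = Σdᵢ / (k·n) = 66 / (12 × 50) = 0.11000
LCL = np̄ − 3·√(np̄(1−p̄)) = 5.5000 − 3 × 2.2125 = -1.1374 → 0 (negative, so LCL = 0)

0.00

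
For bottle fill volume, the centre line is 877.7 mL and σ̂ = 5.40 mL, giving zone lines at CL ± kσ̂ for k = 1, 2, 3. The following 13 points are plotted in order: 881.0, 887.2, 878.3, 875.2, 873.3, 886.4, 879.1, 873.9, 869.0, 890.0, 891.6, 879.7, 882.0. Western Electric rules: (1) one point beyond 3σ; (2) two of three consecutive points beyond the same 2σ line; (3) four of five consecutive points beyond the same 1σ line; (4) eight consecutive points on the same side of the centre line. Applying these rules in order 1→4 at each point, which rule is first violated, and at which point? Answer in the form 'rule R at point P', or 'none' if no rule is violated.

Zone of each point (C = within 1σ̂, B = 1σ̂–2σ̂, A = 2σ̂–3σ̂, * = beyond 3σ̂; sign = side of CL): 1:+C, 2:+B, 3:+C, 4:-C, 5:-C, 6:+B, 7:+C, 8:-C, 9:-B, 10:+A, 11:+A, 12:+C, 13:+C
Rule 2 (two of three consecutive points beyond the same 2σ limit) is satisfied at point 11.

rule 2 at point 11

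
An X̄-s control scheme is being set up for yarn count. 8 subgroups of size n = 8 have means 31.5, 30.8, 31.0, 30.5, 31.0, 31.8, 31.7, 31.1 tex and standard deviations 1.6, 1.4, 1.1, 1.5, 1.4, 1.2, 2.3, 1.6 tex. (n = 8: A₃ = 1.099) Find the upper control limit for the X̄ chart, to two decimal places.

X̄̄ = (31.5 + 30.8 + 31.0 + 30.5 + 31.0 + 31.8 + 31.7 + 31.1) / 8 = 31.1750
s̄ = (1.6 + 1.4 + 1.1 + 1.5 + 1.4 + 1.2 + 2.3 + 1.6) / 8 = 1.5125
UCL = X̄̄ + A₃·s̄ = 31.1750 + 1.099 × 1.5125 = 32.8372

32.84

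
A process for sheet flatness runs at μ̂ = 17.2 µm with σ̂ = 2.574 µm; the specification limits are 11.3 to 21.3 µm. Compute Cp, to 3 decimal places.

0.648

Cp = (USL − LSL) / (6σ̂) = (21.3 − 11.3) / (6 × 2.574) = 10.0000 / 15.4440 = 0.6475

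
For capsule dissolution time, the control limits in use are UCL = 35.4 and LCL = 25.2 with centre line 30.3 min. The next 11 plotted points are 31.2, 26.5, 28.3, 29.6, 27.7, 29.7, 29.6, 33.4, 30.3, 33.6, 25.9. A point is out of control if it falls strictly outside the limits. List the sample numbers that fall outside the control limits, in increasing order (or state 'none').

All 11 points lie within [25.2, 35.4].

none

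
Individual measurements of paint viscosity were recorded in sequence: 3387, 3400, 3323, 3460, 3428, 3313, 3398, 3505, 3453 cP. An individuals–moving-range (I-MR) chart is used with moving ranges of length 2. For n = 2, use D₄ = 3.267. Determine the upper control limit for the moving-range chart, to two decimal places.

Moving ranges: 13, 77, 137, 32, 115, 85, 107, 52; M̄R̄ = 618.0000 / 8 = 77.2500
UCL_MR = D₄·M̄R̄ = 3.267 × 77.2500 = 252.3757

252.38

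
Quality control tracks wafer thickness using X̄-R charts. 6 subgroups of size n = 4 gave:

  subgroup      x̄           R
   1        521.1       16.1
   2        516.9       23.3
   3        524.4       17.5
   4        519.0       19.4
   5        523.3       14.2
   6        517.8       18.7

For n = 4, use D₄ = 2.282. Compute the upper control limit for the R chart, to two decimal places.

41.53

R̄ = (16.1 + 23.3 + 17.5 + 19.4 + 14.2 + 18.7) / 6 = 109.2000 / 6 = 18.2000
UCL_R = D₄·R̄ = 2.282 × 18.2000 = 41.5324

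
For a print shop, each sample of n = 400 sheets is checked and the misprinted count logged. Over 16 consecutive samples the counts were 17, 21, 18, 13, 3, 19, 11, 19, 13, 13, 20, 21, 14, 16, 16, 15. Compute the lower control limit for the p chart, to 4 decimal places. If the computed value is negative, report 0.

0.0099

p̄ = Σdᵢ / (k·n) = 249 / (16 × 400) = 0.03891
LCL = p̄ − 3·√(p̄(1−p̄)/n) = 0.03891 − 3 × 0.00967 = 0.00990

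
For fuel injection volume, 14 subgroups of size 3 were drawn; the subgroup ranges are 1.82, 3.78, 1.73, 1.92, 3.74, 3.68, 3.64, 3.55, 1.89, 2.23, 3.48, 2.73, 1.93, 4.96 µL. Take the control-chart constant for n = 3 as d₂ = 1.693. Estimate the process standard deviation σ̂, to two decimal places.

R̄ = (1.82 + 3.78 + 1.73 + 1.92 + 3.74 + 3.68 + 3.64 + 3.55 + 1.89 + 2.23 + 3.48 + 2.73 + 1.93 + 4.96) / 14 = 2.9343
σ̂ = R̄ / d₂ = 2.9343 / 1.693 = 1.7332

1.73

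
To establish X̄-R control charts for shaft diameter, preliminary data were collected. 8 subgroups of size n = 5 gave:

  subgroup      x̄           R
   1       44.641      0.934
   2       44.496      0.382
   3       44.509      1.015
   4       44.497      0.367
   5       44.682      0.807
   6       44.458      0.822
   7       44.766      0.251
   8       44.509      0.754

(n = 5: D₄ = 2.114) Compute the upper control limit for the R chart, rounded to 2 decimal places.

R̄ = (0.934 + 0.382 + 1.015 + 0.367 + 0.807 + 0.822 + 0.251 + 0.754) / 8 = 5.3320 / 8 = 0.6665
UCL_R = D₄·R̄ = 2.114 × 0.6665 = 1.4090

1.41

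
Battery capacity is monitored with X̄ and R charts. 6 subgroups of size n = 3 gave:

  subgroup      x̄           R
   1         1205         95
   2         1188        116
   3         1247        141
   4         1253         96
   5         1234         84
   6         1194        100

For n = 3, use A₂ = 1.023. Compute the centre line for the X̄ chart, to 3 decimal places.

1220.167

X̄̄ = (1205 + 1188 + 1247 + 1253 + 1234 + 1194) / 6 = 7321.0000 / 6 = 1220.1667
CL = X̄̄ = 1220.1667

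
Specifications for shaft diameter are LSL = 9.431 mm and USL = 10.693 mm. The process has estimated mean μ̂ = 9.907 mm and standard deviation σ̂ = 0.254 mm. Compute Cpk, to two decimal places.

Cpu = (USL − μ̂) / (3σ̂) = (10.693 − 9.907) / (3 × 0.254) = 1.0315; Cpl = (μ̂ − LSL) / (3σ̂) = (9.907 − 9.431) / (3 × 0.254) = 0.6247; Cpk = min(Cpu, Cpl) = 0.6247

0.62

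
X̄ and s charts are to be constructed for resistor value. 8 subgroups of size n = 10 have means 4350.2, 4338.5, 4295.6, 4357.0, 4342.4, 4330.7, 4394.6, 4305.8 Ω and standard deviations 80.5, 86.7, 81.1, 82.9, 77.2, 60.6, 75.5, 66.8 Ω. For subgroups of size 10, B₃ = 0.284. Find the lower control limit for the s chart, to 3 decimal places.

s̄ = (80.5 + 86.7 + 81.1 + 82.9 + 77.2 + 60.6 + 75.5 + 66.8) / 8 = 76.4125
LCL_s = B₃·s̄ = 0.284 × 76.4125 = 21.7011

21.701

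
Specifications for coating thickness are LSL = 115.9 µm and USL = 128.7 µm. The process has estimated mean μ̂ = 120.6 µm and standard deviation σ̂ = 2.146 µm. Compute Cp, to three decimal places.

Cp = (USL − LSL) / (6σ̂) = (128.7 − 115.9) / (6 × 2.146) = 12.8000 / 12.8760 = 0.9941

0.994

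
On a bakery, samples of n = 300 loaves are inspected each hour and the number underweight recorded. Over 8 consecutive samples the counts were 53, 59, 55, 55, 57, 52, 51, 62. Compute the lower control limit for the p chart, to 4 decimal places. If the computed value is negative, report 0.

p̄ = Σdᵢ / (k·n) = 444 / (8 × 300) = 0.18500
LCL = p̄ − 3·√(p̄(1−p̄)/n) = 0.18500 − 3 × 0.02242 = 0.11774

0.1177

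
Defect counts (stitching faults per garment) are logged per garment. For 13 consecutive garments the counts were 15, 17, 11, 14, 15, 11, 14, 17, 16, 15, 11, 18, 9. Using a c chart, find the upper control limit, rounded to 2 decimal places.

c̄ = (15 + 17 + 11 + 14 + 15 + 11 + 14 + 17 + 16 + 15 + 11 + 18 + 9) / 13 = 183 / 13 = 14.0769
UCL = c̄ + 3√c̄ = 14.0769 + 3 × √14.0769 = 14.0769 + 3 × 3.7519 = 25.3327

25.33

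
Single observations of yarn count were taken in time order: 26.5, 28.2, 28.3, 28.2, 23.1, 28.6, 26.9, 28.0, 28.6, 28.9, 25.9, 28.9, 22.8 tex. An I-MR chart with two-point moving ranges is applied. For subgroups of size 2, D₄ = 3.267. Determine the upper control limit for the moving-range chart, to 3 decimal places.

Moving ranges: 1.7, 0.1, 0.1, 5.1, 5.5, 1.7, 1.1, 0.6, 0.3, 3.0, 3.0, 6.1; M̄R̄ = 28.3000 / 12 = 2.3583
UCL_MR = D₄·M̄R̄ = 3.267 × 2.3583 = 7.7047

7.705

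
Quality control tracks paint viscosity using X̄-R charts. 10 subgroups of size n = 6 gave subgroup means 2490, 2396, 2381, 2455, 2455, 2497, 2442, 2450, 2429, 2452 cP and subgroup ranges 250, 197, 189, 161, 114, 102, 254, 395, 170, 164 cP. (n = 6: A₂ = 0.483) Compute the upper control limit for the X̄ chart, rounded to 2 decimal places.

X̄̄ = (2490 + 2396 + 2381 + 2455 + 2455 + 2497 + 2442 + 2450 + 2429 + 2452) / 10 = 24447.0000 / 10 = 2444.7000
R̄ = (250 + 197 + 189 + 161 + 114 + 102 + 254 + 395 + 170 + 164) / 10 = 1996.0000 / 10 = 199.6000
UCL = X̄̄ + A₂·R̄ = 2444.7000 + 0.483 × 199.6000 = 2541.1068

2541.11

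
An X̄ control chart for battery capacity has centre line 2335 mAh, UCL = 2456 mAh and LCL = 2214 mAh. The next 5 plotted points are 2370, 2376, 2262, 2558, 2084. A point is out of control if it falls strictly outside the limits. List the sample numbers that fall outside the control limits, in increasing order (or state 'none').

4, 5

Compare each point to [2214, 2456]: sample 4 = 2558 > UCL; sample 5 = 2084 < LCL.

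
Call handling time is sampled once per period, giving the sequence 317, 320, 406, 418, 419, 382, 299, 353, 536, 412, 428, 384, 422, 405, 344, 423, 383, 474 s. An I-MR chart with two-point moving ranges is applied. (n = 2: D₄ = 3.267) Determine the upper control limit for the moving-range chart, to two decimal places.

186.22

Moving ranges: 3, 86, 12, 1, 37, 83, 54, 183, 124, 16, 44, 38, 17, 61, 79, 40, 91; M̄R̄ = 969.0000 / 17 = 57.0000
UCL_MR = D₄·M̄R̄ = 3.267 × 57.0000 = 186.2190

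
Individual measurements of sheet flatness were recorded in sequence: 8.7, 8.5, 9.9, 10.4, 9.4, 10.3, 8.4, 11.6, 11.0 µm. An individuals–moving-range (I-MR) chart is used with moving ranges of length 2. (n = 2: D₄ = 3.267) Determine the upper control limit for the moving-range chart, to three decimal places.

3.961

Moving ranges: 0.2, 1.4, 0.5, 1.0, 0.9, 1.9, 3.2, 0.6; M̄R̄ = 9.7000 / 8 = 1.2125
UCL_MR = D₄·M̄R̄ = 3.267 × 1.2125 = 3.9612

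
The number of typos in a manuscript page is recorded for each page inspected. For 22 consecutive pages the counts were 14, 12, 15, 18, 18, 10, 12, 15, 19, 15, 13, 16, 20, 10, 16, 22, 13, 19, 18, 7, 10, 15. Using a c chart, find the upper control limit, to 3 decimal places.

c̄ = (14 + 12 + 15 + 18 + 18 + 10 + 12 + 15 + 19 + 15 + 13 + 16 + 20 + 10 + 16 + 22 + 13 + 19 + 18 + 7 + 10 + 15) / 22 = 327 / 22 = 14.8636
UCL = c̄ + 3√c̄ = 14.8636 + 3 × √14.8636 = 14.8636 + 3 × 3.8553 = 26.4297

26.430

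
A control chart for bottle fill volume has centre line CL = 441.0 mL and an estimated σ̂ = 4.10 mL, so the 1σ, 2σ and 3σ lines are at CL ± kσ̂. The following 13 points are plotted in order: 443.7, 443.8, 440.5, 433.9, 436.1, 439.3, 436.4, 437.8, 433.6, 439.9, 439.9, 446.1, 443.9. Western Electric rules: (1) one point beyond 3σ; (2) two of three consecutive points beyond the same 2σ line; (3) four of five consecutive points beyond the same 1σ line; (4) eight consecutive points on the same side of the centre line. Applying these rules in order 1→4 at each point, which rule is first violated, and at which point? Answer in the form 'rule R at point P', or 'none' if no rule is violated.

Zone of each point (C = within 1σ̂, B = 1σ̂–2σ̂, A = 2σ̂–3σ̂, * = beyond 3σ̂; sign = side of CL): 1:+C, 2:+C, 3:-C, 4:-B, 5:-B, 6:-C, 7:-B, 8:-C, 9:-B, 10:-C, 11:-C, 12:+B, 13:+C
Rule 4 (eight consecutive points on the same side of the centre line) is satisfied at point 10.

rule 4 at point 10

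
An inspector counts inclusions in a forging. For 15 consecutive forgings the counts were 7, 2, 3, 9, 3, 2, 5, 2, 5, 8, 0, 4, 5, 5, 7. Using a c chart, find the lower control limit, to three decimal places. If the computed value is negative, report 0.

c̄ = (7 + 2 + 3 + 9 + 3 + 2 + 5 + 2 + 5 + 8 + 0 + 4 + 5 + 5 + 7) / 15 = 67 / 15 = 4.4667
LCL = c̄ − 3√c̄ = 4.4667 − 3 × 2.1134 = -1.8737 → 0 (cannot be negative)

0.000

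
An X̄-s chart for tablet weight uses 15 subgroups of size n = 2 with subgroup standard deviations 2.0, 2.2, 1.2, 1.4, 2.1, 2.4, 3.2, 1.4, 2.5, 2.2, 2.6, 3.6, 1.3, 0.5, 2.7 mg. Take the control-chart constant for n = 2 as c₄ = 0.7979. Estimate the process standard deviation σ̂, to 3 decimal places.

2.615

s̄ = (2.0 + 2.2 + 1.2 + 1.4 + 2.1 + 2.4 + 3.2 + 1.4 + 2.5 + 2.2 + 2.6 + 3.6 + 1.3 + 0.5 + 2.7) / 15 = 2.0867
σ̂ = s̄ / c₄ = 2.0867 / 0.7979 = 2.6152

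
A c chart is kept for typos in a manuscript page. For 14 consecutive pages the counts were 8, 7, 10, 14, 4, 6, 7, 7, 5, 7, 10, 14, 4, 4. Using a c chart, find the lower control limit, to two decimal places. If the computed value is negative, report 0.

0.00

c̄ = (8 + 7 + 10 + 14 + 4 + 6 + 7 + 7 + 5 + 7 + 10 + 14 + 4 + 4) / 14 = 107 / 14 = 7.6429
LCL = c̄ − 3√c̄ = 7.6429 − 3 × 2.7646 = -0.6509 → 0 (cannot be negative)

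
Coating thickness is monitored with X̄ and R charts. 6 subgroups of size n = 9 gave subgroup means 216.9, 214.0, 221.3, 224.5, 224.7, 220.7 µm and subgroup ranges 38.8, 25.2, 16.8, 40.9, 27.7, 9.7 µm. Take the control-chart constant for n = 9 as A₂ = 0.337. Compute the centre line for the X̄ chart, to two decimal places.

220.35

X̄̄ = (216.9 + 214.0 + 221.3 + 224.5 + 224.7 + 220.7) / 6 = 1322.1000 / 6 = 220.3500
CL = X̄̄ = 220.3500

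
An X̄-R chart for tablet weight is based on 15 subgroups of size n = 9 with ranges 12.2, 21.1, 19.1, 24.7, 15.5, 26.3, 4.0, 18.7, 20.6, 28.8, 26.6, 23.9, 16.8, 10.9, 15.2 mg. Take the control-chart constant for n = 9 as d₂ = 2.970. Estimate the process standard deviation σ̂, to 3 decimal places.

6.384

R̄ = (12.2 + 21.1 + 19.1 + 24.7 + 15.5 + 26.3 + 4.0 + 18.7 + 20.6 + 28.8 + 26.6 + 23.9 + 16.8 + 10.9 + 15.2) / 15 = 18.9600
σ̂ = R̄ / d₂ = 18.9600 / 2.970 = 6.3838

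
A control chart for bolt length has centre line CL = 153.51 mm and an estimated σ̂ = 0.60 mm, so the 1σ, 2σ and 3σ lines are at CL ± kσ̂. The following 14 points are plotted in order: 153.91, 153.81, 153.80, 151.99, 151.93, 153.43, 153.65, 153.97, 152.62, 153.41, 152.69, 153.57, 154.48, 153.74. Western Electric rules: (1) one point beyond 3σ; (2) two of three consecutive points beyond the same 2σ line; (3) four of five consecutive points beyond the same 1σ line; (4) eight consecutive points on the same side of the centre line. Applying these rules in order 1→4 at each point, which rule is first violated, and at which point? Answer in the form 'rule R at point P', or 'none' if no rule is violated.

Zone of each point (C = within 1σ̂, B = 1σ̂–2σ̂, A = 2σ̂–3σ̂, * = beyond 3σ̂; sign = side of CL): 1:+C, 2:+C, 3:+C, 4:-A, 5:-A, 6:-C, 7:+C, 8:+C, 9:-B, 10:-C, 11:-B, 12:+C, 13:+B, 14:+C
Rule 2 (two of three consecutive points beyond the same 2σ limit) is satisfied at point 5.

rule 2 at point 5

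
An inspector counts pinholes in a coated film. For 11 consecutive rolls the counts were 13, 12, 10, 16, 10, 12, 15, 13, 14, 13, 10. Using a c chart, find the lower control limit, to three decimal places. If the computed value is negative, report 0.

1.920

c̄ = (13 + 12 + 10 + 16 + 10 + 12 + 15 + 13 + 14 + 13 + 10) / 11 = 138 / 11 = 12.5455
LCL = c̄ − 3√c̄ = 12.5455 − 3 × 3.5420 = 1.9196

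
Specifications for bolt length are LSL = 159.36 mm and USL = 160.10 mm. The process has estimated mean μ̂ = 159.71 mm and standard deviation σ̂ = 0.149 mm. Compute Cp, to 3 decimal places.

0.828

Cp = (USL − LSL) / (6σ̂) = (160.10 − 159.36) / (6 × 0.149) = 0.7400 / 0.8940 = 0.8277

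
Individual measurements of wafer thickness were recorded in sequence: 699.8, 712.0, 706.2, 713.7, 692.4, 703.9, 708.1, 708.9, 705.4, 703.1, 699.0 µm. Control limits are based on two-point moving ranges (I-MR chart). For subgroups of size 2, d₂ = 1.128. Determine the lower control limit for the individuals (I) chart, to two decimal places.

X̄ = (699.8 + 712.0 + 706.2 + 713.7 + 692.4 + 703.9 + 708.1 + 708.9 + 705.4 + 703.1 + 699.0) / 11 = 704.7727
Moving ranges: 12.2, 5.8, 7.5, 21.3, 11.5, 4.2, 0.8, 3.5, 2.3, 4.1; M̄R̄ = 73.2000 / 10 = 7.3200
LCL = X̄ − 3·M̄R̄/d₂ = 704.7727 − 3 × 7.3200 / 1.128 = 685.3046

685.30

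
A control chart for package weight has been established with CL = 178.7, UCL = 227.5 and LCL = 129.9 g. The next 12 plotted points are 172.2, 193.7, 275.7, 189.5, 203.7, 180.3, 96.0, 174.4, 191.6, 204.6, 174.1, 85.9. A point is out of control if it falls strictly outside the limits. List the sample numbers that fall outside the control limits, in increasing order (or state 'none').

3, 7, 12

Compare each point to [129.9, 227.5]: sample 3 = 275.7 > UCL; sample 7 = 96.0 < LCL; sample 12 = 85.9 < LCL.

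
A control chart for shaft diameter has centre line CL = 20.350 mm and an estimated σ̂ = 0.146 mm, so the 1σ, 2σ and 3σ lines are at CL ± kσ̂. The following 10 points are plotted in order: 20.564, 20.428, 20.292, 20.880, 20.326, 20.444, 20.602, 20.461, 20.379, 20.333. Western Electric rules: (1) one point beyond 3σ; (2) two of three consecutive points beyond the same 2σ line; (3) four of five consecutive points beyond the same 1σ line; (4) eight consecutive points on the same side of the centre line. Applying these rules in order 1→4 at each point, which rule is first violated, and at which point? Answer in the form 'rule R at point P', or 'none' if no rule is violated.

Zone of each point (C = within 1σ̂, B = 1σ̂–2σ̂, A = 2σ̂–3σ̂, * = beyond 3σ̂; sign = side of CL): 1:+B, 2:+C, 3:-C, 4:+*, 5:-C, 6:+C, 7:+B, 8:+C, 9:+C, 10:-C
Rule 1 (one point beyond the 3σ limits) is satisfied at point 4.

rule 1 at point 4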